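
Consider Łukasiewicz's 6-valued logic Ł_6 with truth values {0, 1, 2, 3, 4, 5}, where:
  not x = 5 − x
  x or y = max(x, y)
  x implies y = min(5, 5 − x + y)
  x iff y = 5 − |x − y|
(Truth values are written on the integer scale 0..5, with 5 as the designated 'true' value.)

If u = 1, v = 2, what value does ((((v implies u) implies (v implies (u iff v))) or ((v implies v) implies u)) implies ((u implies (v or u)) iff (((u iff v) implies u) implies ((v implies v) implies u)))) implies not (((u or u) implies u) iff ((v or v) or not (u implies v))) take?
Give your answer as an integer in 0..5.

4

v implies u = 2 implies 1 = 4
u iff v = 1 iff 2 = 4
v implies (u iff v) = 2 implies 4 = 5
(v implies u) implies (v implies (u iff v)) = 4 implies 5 = 5
v implies v = 2 implies 2 = 5
(v implies v) implies u = 5 implies 1 = 1
((v implies u) implies (v implies (u iff v))) or ((v implies v) implies u) = 5 or 1 = 5
v or u = 2 or 1 = 2
u implies (v or u) = 1 implies 2 = 5
u iff v = 1 iff 2 = 4
(u iff v) implies u = 4 implies 1 = 2
v implies v = 2 implies 2 = 5
(v implies v) implies u = 5 implies 1 = 1
((u iff v) implies u) implies ((v implies v) implies u) = 2 implies 1 = 4
(u implies (v or u)) iff (((u iff v) implies u) implies ((v implies v) implies u)) = 5 iff 4 = 4
(((v implies u) implies (v implies (u iff v))) or ((v implies v) implies u)) implies ((u implies (v or u)) iff (((u iff v) implies u) implies ((v implies v) implies u))) = 5 implies 4 = 4
u or u = 1 or 1 = 1
(u or u) implies u = 1 implies 1 = 5
v or v = 2 or 2 = 2
u implies v = 1 implies 2 = 5
not (u implies v) = not 5 = 0
(v or v) or not (u implies v) = 2 or 0 = 2
((u or u) implies u) iff ((v or v) or not (u implies v)) = 5 iff 2 = 2
not (((u or u) implies u) iff ((v or v) or not (u implies v))) = not 2 = 3
((((v implies u) implies (v implies (u iff v))) or ((v implies v) implies u)) implies ((u implies (v or u)) iff (((u iff v) implies u) implies ((v implies v) implies u)))) implies not (((u or u) implies u) iff ((v or v) or not (u implies v))) = 4 implies 3 = 4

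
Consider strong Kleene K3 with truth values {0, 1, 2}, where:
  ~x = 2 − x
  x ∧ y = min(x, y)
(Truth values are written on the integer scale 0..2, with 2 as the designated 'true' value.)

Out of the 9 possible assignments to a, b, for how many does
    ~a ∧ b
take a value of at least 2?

a = 0, b = 0 ↦ 0  <
a = 0, b = 1 ↦ 1  <
a = 0, b = 2 ↦ 2  ≥
a = 1, b = 0 ↦ 0  <
a = 1, b = 1 ↦ 1  <
a = 1, b = 2 ↦ 1  <
a = 2, b = 0 ↦ 0  <
a = 2, b = 1 ↦ 0  <
a = 2, b = 2 ↦ 0  <
So 1 of the 9 assignments meets the threshold.

1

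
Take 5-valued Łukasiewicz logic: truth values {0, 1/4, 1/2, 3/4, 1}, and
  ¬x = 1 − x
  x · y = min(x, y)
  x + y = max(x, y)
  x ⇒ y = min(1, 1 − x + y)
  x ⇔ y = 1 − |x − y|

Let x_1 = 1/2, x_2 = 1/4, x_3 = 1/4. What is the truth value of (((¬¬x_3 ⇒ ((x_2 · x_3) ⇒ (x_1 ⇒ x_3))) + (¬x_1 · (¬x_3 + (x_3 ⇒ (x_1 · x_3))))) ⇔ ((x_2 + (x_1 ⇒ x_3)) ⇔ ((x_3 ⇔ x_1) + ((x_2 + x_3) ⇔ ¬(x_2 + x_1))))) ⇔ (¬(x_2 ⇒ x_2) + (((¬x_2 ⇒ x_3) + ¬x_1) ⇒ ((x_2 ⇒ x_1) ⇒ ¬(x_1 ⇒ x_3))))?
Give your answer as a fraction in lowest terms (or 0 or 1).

¬x_3 = ¬1/4 = 3/4
¬¬x_3 = ¬3/4 = 1/4
x_2 · x_3 = 1/4 · 1/4 = 1/4
x_1 ⇒ x_3 = 1/2 ⇒ 1/4 = 3/4
(x_2 · x_3) ⇒ (x_1 ⇒ x_3) = 1/4 ⇒ 3/4 = 1
¬¬x_3 ⇒ ((x_2 · x_3) ⇒ (x_1 ⇒ x_3)) = 1/4 ⇒ 1 = 1
¬x_1 = ¬1/2 = 1/2
¬x_3 = ¬1/4 = 3/4
x_1 · x_3 = 1/2 · 1/4 = 1/4
x_3 ⇒ (x_1 · x_3) = 1/4 ⇒ 1/4 = 1
¬x_3 + (x_3 ⇒ (x_1 · x_3)) = 3/4 + 1 = 1
¬x_1 · (¬x_3 + (x_3 ⇒ (x_1 · x_3))) = 1/2 · 1 = 1/2
(¬¬x_3 ⇒ ((x_2 · x_3) ⇒ (x_1 ⇒ x_3))) + (¬x_1 · (¬x_3 + (x_3 ⇒ (x_1 · x_3)))) = 1 + 1/2 = 1
x_1 ⇒ x_3 = 1/2 ⇒ 1/4 = 3/4
x_2 + (x_1 ⇒ x_3) = 1/4 + 3/4 = 3/4
x_3 ⇔ x_1 = 1/4 ⇔ 1/2 = 3/4
x_2 + x_3 = 1/4 + 1/4 = 1/4
x_2 + x_1 = 1/4 + 1/2 = 1/2
¬(x_2 + x_1) = ¬1/2 = 1/2
(x_2 + x_3) ⇔ ¬(x_2 + x_1) = 1/4 ⇔ 1/2 = 3/4
(x_3 ⇔ x_1) + ((x_2 + x_3) ⇔ ¬(x_2 + x_1)) = 3/4 + 3/4 = 3/4
(x_2 + (x_1 ⇒ x_3)) ⇔ ((x_3 ⇔ x_1) + ((x_2 + x_3) ⇔ ¬(x_2 + x_1))) = 3/4 ⇔ 3/4 = 1
((¬¬x_3 ⇒ ((x_2 · x_3) ⇒ (x_1 ⇒ x_3))) + (¬x_1 · (¬x_3 + (x_3 ⇒ (x_1 · x_3))))) ⇔ ((x_2 + (x_1 ⇒ x_3)) ⇔ ((x_3 ⇔ x_1) + ((x_2 + x_3) ⇔ ¬(x_2 + x_1)))) = 1 ⇔ 1 = 1
x_2 ⇒ x_2 = 1/4 ⇒ 1/4 = 1
¬(x_2 ⇒ x_2) = ¬1 = 0
¬x_2 = ¬1/4 = 3/4
¬x_2 ⇒ x_3 = 3/4 ⇒ 1/4 = 1/2
¬x_1 = ¬1/2 = 1/2
(¬x_2 ⇒ x_3) + ¬x_1 = 1/2 + 1/2 = 1/2
x_2 ⇒ x_1 = 1/4 ⇒ 1/2 = 1
x_1 ⇒ x_3 = 1/2 ⇒ 1/4 = 3/4
¬(x_1 ⇒ x_3) = ¬3/4 = 1/4
(x_2 ⇒ x_1) ⇒ ¬(x_1 ⇒ x_3) = 1 ⇒ 1/4 = 1/4
((¬x_2 ⇒ x_3) + ¬x_1) ⇒ ((x_2 ⇒ x_1) ⇒ ¬(x_1 ⇒ x_3)) = 1/2 ⇒ 1/4 = 3/4
¬(x_2 ⇒ x_2) + (((¬x_2 ⇒ x_3) + ¬x_1) ⇒ ((x_2 ⇒ x_1) ⇒ ¬(x_1 ⇒ x_3))) = 0 + 3/4 = 3/4
(((¬¬x_3 ⇒ ((x_2 · x_3) ⇒ (x_1 ⇒ x_3))) + (¬x_1 · (¬x_3 + (x_3 ⇒ (x_1 · x_3))))) ⇔ ((x_2 + (x_1 ⇒ x_3)) ⇔ ((x_3 ⇔ x_1) + ((x_2 + x_3) ⇔ ¬(x_2 + x_1))))) ⇔ (¬(x_2 ⇒ x_2) + (((¬x_2 ⇒ x_3) + ¬x_1) ⇒ ((x_2 ⇒ x_1) ⇒ ¬(x_1 ⇒ x_3)))) = 1 ⇔ 3/4 = 3/4

3/4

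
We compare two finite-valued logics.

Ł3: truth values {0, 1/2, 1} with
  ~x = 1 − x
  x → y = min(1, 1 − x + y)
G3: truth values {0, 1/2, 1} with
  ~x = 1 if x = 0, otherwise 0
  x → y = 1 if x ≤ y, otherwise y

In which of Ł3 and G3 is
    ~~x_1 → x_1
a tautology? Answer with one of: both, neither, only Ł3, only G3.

In Ł3: every assignment gives 1 — tautology.
In G3: at x_1 = 1/2 the value is 1/2 — not a tautology.

only Ł3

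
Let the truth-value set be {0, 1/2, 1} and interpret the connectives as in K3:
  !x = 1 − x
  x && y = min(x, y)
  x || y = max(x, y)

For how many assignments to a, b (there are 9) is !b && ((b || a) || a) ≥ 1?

a = 0, b = 0 ↦ 0  <
a = 0, b = 1/2 ↦ 1/2  <
a = 0, b = 1 ↦ 0  <
a = 1/2, b = 0 ↦ 1/2  <
a = 1/2, b = 1/2 ↦ 1/2  <
a = 1/2, b = 1 ↦ 0  <
a = 1, b = 0 ↦ 1  ≥
a = 1, b = 1/2 ↦ 1/2  <
a = 1, b = 1 ↦ 0  <
So 1 of the 9 assignments meets the threshold.

1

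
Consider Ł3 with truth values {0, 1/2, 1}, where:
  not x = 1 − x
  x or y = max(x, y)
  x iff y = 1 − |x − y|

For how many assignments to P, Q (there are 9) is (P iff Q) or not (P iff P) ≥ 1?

3

P = 0, Q = 0 ↦ 1  ≥
P = 0, Q = 1/2 ↦ 1/2  <
P = 0, Q = 1 ↦ 0  <
P = 1/2, Q = 0 ↦ 1/2  <
P = 1/2, Q = 1/2 ↦ 1  ≥
P = 1/2, Q = 1 ↦ 1/2  <
P = 1, Q = 0 ↦ 0  <
P = 1, Q = 1/2 ↦ 1/2  <
P = 1, Q = 1 ↦ 1  ≥
So 3 of the 9 assignments meet the threshold.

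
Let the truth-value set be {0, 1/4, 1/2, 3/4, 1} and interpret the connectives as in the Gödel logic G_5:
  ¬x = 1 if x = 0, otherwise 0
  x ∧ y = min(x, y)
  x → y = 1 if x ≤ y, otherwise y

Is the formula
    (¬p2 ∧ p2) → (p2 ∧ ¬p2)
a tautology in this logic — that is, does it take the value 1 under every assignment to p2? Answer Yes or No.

p2 = 0 ↦ 1
p2 = 1/4 ↦ 1
p2 = 1/2 ↦ 1
p2 = 3/4 ↦ 1
p2 = 1 ↦ 1
Every assignment gives a value ≥ 1.

Yes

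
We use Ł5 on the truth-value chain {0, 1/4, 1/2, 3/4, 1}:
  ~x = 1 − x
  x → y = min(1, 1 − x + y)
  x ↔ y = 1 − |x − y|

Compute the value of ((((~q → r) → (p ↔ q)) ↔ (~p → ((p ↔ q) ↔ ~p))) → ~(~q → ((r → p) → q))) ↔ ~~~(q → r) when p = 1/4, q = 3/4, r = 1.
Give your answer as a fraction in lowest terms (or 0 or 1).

~q = ~3/4 = 1/4
~q → r = 1/4 → 1 = 1
p ↔ q = 1/4 ↔ 3/4 = 1/2
(~q → r) → (p ↔ q) = 1 → 1/2 = 1/2
~p = ~1/4 = 3/4
p ↔ q = 1/4 ↔ 3/4 = 1/2
~p = ~1/4 = 3/4
(p ↔ q) ↔ ~p = 1/2 ↔ 3/4 = 3/4
~p → ((p ↔ q) ↔ ~p) = 3/4 → 3/4 = 1
((~q → r) → (p ↔ q)) ↔ (~p → ((p ↔ q) ↔ ~p)) = 1/2 ↔ 1 = 1/2
~q = ~3/4 = 1/4
r → p = 1 → 1/4 = 1/4
(r → p) → q = 1/4 → 3/4 = 1
~q → ((r → p) → q) = 1/4 → 1 = 1
~(~q → ((r → p) → q)) = ~1 = 0
(((~q → r) → (p ↔ q)) ↔ (~p → ((p ↔ q) ↔ ~p))) → ~(~q → ((r → p) → q)) = 1/2 → 0 = 1/2
q → r = 3/4 → 1 = 1
~(q → r) = ~1 = 0
~~(q → r) = ~0 = 1
~~~(q → r) = ~1 = 0
((((~q → r) → (p ↔ q)) ↔ (~p → ((p ↔ q) ↔ ~p))) → ~(~q → ((r → p) → q))) ↔ ~~~(q → r) = 1/2 ↔ 0 = 1/2

1/2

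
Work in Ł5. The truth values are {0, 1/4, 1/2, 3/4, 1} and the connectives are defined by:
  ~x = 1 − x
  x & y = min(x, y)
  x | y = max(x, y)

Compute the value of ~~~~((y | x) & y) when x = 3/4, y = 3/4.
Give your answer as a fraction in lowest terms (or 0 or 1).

3/4

y | x = 3/4 | 3/4 = 3/4
(y | x) & y = 3/4 & 3/4 = 3/4
~((y | x) & y) = ~3/4 = 1/4
~~((y | x) & y) = ~1/4 = 3/4
~~~((y | x) & y) = ~3/4 = 1/4
~~~~((y | x) & y) = ~1/4 = 3/4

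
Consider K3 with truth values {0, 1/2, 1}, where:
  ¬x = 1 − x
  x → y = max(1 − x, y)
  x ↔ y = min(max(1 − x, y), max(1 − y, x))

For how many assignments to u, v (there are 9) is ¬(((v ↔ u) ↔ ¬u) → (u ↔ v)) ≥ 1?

u = 0, v = 0 ↦ 0  <
u = 0, v = 1/2 ↦ 1/2  <
u = 0, v = 1 ↦ 0  <
u = 1/2, v = 0 ↦ 1/2  <
u = 1/2, v = 1/2 ↦ 1/2  <
u = 1/2, v = 1 ↦ 1/2  <
u = 1, v = 0 ↦ 1  ≥
u = 1, v = 1/2 ↦ 1/2  <
u = 1, v = 1 ↦ 0  <
So 1 of the 9 assignments meets the threshold.

1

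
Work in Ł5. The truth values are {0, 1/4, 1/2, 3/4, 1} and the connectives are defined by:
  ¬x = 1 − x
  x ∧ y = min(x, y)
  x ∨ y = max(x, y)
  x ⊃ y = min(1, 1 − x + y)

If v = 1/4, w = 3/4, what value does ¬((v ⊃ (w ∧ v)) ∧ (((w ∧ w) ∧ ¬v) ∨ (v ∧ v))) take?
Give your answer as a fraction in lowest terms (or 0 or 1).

1/4

w ∧ v = 3/4 ∧ 1/4 = 1/4
v ⊃ (w ∧ v) = 1/4 ⊃ 1/4 = 1
w ∧ w = 3/4 ∧ 3/4 = 3/4
¬v = ¬1/4 = 3/4
(w ∧ w) ∧ ¬v = 3/4 ∧ 3/4 = 3/4
v ∧ v = 1/4 ∧ 1/4 = 1/4
((w ∧ w) ∧ ¬v) ∨ (v ∧ v) = 3/4 ∨ 1/4 = 3/4
(v ⊃ (w ∧ v)) ∧ (((w ∧ w) ∧ ¬v) ∨ (v ∧ v)) = 1 ∧ 3/4 = 3/4
¬((v ⊃ (w ∧ v)) ∧ (((w ∧ w) ∧ ¬v) ∨ (v ∧ v))) = ¬3/4 = 1/4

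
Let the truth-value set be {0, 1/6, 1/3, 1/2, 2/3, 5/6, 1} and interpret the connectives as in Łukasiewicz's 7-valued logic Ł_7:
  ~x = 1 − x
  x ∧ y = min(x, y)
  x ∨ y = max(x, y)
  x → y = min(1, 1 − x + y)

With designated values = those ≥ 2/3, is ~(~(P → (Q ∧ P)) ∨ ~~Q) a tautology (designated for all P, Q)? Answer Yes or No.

Counterexample: take P = 0, Q = 1/2.
Q ∧ P = 1/2 ∧ 0 = 0
P → (Q ∧ P) = 0 → 0 = 1
~(P → (Q ∧ P)) = ~1 = 0
~Q = ~1/2 = 1/2
~~Q = ~1/2 = 1/2
~(P → (Q ∧ P)) ∨ ~~Q = 0 ∨ 1/2 = 1/2
~(~(P → (Q ∧ P)) ∨ ~~Q) = ~1/2 = 1/2
This gives 1/2, which is below 2/3.

No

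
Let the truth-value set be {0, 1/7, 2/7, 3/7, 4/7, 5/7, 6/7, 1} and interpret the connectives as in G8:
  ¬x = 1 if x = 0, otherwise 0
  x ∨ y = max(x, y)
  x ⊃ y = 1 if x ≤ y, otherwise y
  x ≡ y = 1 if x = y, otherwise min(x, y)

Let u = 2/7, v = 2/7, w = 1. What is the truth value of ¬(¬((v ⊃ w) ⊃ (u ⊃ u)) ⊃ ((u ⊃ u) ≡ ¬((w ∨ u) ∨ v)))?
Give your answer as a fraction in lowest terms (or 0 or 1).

0

v ⊃ w = 2/7 ⊃ 1 = 1
u ⊃ u = 2/7 ⊃ 2/7 = 1
(v ⊃ w) ⊃ (u ⊃ u) = 1 ⊃ 1 = 1
¬((v ⊃ w) ⊃ (u ⊃ u)) = ¬1 = 0
u ⊃ u = 2/7 ⊃ 2/7 = 1
w ∨ u = 1 ∨ 2/7 = 1
(w ∨ u) ∨ v = 1 ∨ 2/7 = 1
¬((w ∨ u) ∨ v) = ¬1 = 0
(u ⊃ u) ≡ ¬((w ∨ u) ∨ v) = 1 ≡ 0 = 0
¬((v ⊃ w) ⊃ (u ⊃ u)) ⊃ ((u ⊃ u) ≡ ¬((w ∨ u) ∨ v)) = 0 ⊃ 0 = 1
¬(¬((v ⊃ w) ⊃ (u ⊃ u)) ⊃ ((u ⊃ u) ≡ ¬((w ∨ u) ∨ v))) = ¬1 = 0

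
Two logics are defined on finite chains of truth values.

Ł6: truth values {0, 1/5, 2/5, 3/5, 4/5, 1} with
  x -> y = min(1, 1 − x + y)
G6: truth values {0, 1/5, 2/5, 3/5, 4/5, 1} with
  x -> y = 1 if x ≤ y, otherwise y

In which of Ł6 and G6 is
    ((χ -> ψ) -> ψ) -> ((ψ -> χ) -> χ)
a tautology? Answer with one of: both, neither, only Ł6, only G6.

In Ł6: every assignment gives 1 — tautology.
In G6: at ψ = 0, χ = 1/5 the value is 1/5 — not a tautology.

only Ł6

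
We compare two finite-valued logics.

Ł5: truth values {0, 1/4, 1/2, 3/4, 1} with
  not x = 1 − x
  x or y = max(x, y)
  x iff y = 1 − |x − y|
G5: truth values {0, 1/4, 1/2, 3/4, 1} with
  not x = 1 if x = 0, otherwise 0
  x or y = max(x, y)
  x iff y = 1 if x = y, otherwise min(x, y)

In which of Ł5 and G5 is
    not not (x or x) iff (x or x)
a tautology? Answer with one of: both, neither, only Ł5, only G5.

In Ł5: every assignment gives 1 — tautology.
In G5: at x = 1/4 the value is 1/4 — not a tautology.

only Ł5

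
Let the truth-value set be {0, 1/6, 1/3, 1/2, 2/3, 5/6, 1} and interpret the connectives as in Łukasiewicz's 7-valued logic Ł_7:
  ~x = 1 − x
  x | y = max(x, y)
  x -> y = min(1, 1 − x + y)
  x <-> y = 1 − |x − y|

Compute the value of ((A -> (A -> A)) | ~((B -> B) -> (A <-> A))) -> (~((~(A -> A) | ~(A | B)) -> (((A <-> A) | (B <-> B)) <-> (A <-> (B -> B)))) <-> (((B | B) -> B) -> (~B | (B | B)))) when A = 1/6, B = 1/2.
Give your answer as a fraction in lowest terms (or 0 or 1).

A -> A = 1/6 -> 1/6 = 1
A -> (A -> A) = 1/6 -> 1 = 1
B -> B = 1/2 -> 1/2 = 1
A <-> A = 1/6 <-> 1/6 = 1
(B -> B) -> (A <-> A) = 1 -> 1 = 1
~((B -> B) -> (A <-> A)) = ~1 = 0
(A -> (A -> A)) | ~((B -> B) -> (A <-> A)) = 1 | 0 = 1
A -> A = 1/6 -> 1/6 = 1
~(A -> A) = ~1 = 0
A | B = 1/6 | 1/2 = 1/2
~(A | B) = ~1/2 = 1/2
~(A -> A) | ~(A | B) = 0 | 1/2 = 1/2
A <-> A = 1/6 <-> 1/6 = 1
B <-> B = 1/2 <-> 1/2 = 1
(A <-> A) | (B <-> B) = 1 | 1 = 1
B -> B = 1/2 -> 1/2 = 1
A <-> (B -> B) = 1/6 <-> 1 = 1/6
((A <-> A) | (B <-> B)) <-> (A <-> (B -> B)) = 1 <-> 1/6 = 1/6
(~(A -> A) | ~(A | B)) -> (((A <-> A) | (B <-> B)) <-> (A <-> (B -> B))) = 1/2 -> 1/6 = 2/3
~((~(A -> A) | ~(A | B)) -> (((A <-> A) | (B <-> B)) <-> (A <-> (B -> B)))) = ~2/3 = 1/3
B | B = 1/2 | 1/2 = 1/2
(B | B) -> B = 1/2 -> 1/2 = 1
~B = ~1/2 = 1/2
B | B = 1/2 | 1/2 = 1/2
~B | (B | B) = 1/2 | 1/2 = 1/2
((B | B) -> B) -> (~B | (B | B)) = 1 -> 1/2 = 1/2
~((~(A -> A) | ~(A | B)) -> (((A <-> A) | (B <-> B)) <-> (A <-> (B -> B)))) <-> (((B | B) -> B) -> (~B | (B | B))) = 1/3 <-> 1/2 = 5/6
((A -> (A -> A)) | ~((B -> B) -> (A <-> A))) -> (~((~(A -> A) | ~(A | B)) -> (((A <-> A) | (B <-> B)) <-> (A <-> (B -> B)))) <-> (((B | B) -> B) -> (~B | (B | B)))) = 1 -> 5/6 = 5/6

5/6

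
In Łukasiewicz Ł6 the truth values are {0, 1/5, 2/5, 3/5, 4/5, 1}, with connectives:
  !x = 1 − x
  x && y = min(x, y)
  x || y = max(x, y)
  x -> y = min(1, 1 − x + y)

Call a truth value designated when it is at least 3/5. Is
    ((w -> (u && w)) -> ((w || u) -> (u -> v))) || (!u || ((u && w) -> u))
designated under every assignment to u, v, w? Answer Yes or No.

At u = 4/5, v = 1, w = 0, for instance:
u && w = 4/5 && 0 = 0
w -> (u && w) = 0 -> 0 = 1
w || u = 0 || 4/5 = 4/5
u -> v = 4/5 -> 1 = 1
(w || u) -> (u -> v) = 4/5 -> 1 = 1
(w -> (u && w)) -> ((w || u) -> (u -> v)) = 1 -> 1 = 1
!u = !4/5 = 1/5
u && w = 4/5 && 0 = 0
(u && w) -> u = 0 -> 4/5 = 1
!u || ((u && w) -> u) = 1/5 || 1 = 1
((w -> (u && w)) -> ((w || u) -> (u -> v))) || (!u || ((u && w) -> u)) = 1 || 1 = 1
and checking the remaining 215 assignments likewise gives ≥ 3/5 in every case.

Yes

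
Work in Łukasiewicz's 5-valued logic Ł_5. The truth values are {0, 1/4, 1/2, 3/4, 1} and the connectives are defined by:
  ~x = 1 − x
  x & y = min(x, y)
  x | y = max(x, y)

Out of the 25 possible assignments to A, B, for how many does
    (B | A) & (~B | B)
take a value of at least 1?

6

value 1: 6 assignments (counts)
value 3/4: 8 assignments
value 1/2: 7 assignments
value 1/4: 3 assignments
value 0: 1 assignment
So 6 of the 25 assignments meet the threshold.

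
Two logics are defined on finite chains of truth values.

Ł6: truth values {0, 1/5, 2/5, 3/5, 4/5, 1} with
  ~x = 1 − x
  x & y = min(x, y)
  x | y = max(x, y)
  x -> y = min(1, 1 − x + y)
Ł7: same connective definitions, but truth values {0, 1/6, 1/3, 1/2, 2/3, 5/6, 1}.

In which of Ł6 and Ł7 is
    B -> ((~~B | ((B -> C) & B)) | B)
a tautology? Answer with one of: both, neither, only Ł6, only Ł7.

In Ł6: every assignment gives 1 — tautology.
In Ł7: every assignment gives 1 — tautology.

both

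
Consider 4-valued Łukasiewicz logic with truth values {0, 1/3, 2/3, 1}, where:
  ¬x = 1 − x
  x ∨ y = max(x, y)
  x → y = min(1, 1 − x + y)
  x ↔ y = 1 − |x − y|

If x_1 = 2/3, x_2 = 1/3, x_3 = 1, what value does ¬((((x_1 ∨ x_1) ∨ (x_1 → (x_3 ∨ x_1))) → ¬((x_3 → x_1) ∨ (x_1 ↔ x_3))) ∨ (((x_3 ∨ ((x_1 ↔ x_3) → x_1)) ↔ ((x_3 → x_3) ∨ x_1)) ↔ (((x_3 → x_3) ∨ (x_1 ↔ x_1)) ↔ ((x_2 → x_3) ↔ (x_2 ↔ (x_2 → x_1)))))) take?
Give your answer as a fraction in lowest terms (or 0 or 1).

x_1 ∨ x_1 = 2/3 ∨ 2/3 = 2/3
x_3 ∨ x_1 = 1 ∨ 2/3 = 1
x_1 → (x_3 ∨ x_1) = 2/3 → 1 = 1
(x_1 ∨ x_1) ∨ (x_1 → (x_3 ∨ x_1)) = 2/3 ∨ 1 = 1
x_3 → x_1 = 1 → 2/3 = 2/3
x_1 ↔ x_3 = 2/3 ↔ 1 = 2/3
(x_3 → x_1) ∨ (x_1 ↔ x_3) = 2/3 ∨ 2/3 = 2/3
¬((x_3 → x_1) ∨ (x_1 ↔ x_3)) = ¬2/3 = 1/3
((x_1 ∨ x_1) ∨ (x_1 → (x_3 ∨ x_1))) → ¬((x_3 → x_1) ∨ (x_1 ↔ x_3)) = 1 → 1/3 = 1/3
x_1 ↔ x_3 = 2/3 ↔ 1 = 2/3
(x_1 ↔ x_3) → x_1 = 2/3 → 2/3 = 1
x_3 ∨ ((x_1 ↔ x_3) → x_1) = 1 ∨ 1 = 1
x_3 → x_3 = 1 → 1 = 1
(x_3 → x_3) ∨ x_1 = 1 ∨ 2/3 = 1
(x_3 ∨ ((x_1 ↔ x_3) → x_1)) ↔ ((x_3 → x_3) ∨ x_1) = 1 ↔ 1 = 1
x_3 → x_3 = 1 → 1 = 1
x_1 ↔ x_1 = 2/3 ↔ 2/3 = 1
(x_3 → x_3) ∨ (x_1 ↔ x_1) = 1 ∨ 1 = 1
x_2 → x_3 = 1/3 → 1 = 1
x_2 → x_1 = 1/3 → 2/3 = 1
x_2 ↔ (x_2 → x_1) = 1/3 ↔ 1 = 1/3
(x_2 → x_3) ↔ (x_2 ↔ (x_2 → x_1)) = 1 ↔ 1/3 = 1/3
((x_3 → x_3) ∨ (x_1 ↔ x_1)) ↔ ((x_2 → x_3) ↔ (x_2 ↔ (x_2 → x_1))) = 1 ↔ 1/3 = 1/3
((x_3 ∨ ((x_1 ↔ x_3) → x_1)) ↔ ((x_3 → x_3) ∨ x_1)) ↔ (((x_3 → x_3) ∨ (x_1 ↔ x_1)) ↔ ((x_2 → x_3) ↔ (x_2 ↔ (x_2 → x_1)))) = 1 ↔ 1/3 = 1/3
(((x_1 ∨ x_1) ∨ (x_1 → (x_3 ∨ x_1))) → ¬((x_3 → x_1) ∨ (x_1 ↔ x_3))) ∨ (((x_3 ∨ ((x_1 ↔ x_3) → x_1)) ↔ ((x_3 → x_3) ∨ x_1)) ↔ (((x_3 → x_3) ∨ (x_1 ↔ x_1)) ↔ ((x_2 → x_3) ↔ (x_2 ↔ (x_2 → x_1))))) = 1/3 ∨ 1/3 = 1/3
¬((((x_1 ∨ x_1) ∨ (x_1 → (x_3 ∨ x_1))) → ¬((x_3 → x_1) ∨ (x_1 ↔ x_3))) ∨ (((x_3 ∨ ((x_1 ↔ x_3) → x_1)) ↔ ((x_3 → x_3) ∨ x_1)) ↔ (((x_3 → x_3) ∨ (x_1 ↔ x_1)) ↔ ((x_2 → x_3) ↔ (x_2 ↔ (x_2 → x_1)))))) = ¬1/3 = 2/3

2/3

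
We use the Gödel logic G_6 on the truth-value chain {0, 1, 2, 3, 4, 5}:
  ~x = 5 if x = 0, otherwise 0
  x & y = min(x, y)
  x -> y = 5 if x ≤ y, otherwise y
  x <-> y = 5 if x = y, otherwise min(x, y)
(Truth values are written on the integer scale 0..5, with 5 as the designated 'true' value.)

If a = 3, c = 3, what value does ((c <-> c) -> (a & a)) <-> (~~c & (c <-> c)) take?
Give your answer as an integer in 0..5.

c <-> c = 3 <-> 3 = 5
a & a = 3 & 3 = 3
(c <-> c) -> (a & a) = 5 -> 3 = 3
~c = ~3 = 0
~~c = ~0 = 5
c <-> c = 3 <-> 3 = 5
~~c & (c <-> c) = 5 & 5 = 5
((c <-> c) -> (a & a)) <-> (~~c & (c <-> c)) = 3 <-> 5 = 3

3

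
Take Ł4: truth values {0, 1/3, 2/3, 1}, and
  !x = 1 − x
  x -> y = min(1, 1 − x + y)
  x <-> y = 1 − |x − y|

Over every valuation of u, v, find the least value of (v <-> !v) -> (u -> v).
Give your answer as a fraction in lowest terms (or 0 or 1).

Take u = 1, v = 1/3:
!v = !1/3 = 2/3
v <-> !v = 1/3 <-> 2/3 = 2/3
u -> v = 1 -> 1/3 = 1/3
(v <-> !v) -> (u -> v) = 2/3 -> 1/3 = 2/3
No assignment yields a value below 2/3, so this is the minimum.

2/3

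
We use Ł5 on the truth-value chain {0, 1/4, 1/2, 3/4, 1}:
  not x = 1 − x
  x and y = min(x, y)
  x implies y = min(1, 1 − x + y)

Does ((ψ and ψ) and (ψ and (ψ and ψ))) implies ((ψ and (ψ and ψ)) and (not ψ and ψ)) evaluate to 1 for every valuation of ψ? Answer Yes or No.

Counterexample: take ψ = 3/4.
ψ and ψ = 3/4 and 3/4 = 3/4
ψ and ψ = 3/4 and 3/4 = 3/4
ψ and (ψ and ψ) = 3/4 and 3/4 = 3/4
(ψ and ψ) and (ψ and (ψ and ψ)) = 3/4 and 3/4 = 3/4
ψ and ψ = 3/4 and 3/4 = 3/4
ψ and (ψ and ψ) = 3/4 and 3/4 = 3/4
not ψ = not 3/4 = 1/4
not ψ and ψ = 1/4 and 3/4 = 1/4
(ψ and (ψ and ψ)) and (not ψ and ψ) = 3/4 and 1/4 = 1/4
((ψ and ψ) and (ψ and (ψ and ψ))) implies ((ψ and (ψ and ψ)) and (not ψ and ψ)) = 3/4 implies 1/4 = 1/2
This gives 1/2 ≠ 1.

No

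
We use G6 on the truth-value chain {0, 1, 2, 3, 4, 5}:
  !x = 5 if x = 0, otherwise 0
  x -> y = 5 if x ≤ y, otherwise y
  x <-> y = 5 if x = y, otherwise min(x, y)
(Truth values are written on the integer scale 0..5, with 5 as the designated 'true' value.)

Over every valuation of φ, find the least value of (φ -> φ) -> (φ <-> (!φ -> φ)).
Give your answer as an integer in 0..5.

1

Take φ = 1:
φ -> φ = 1 -> 1 = 5
!φ = !1 = 0
!φ -> φ = 0 -> 1 = 5
φ <-> (!φ -> φ) = 1 <-> 5 = 1
(φ -> φ) -> (φ <-> (!φ -> φ)) = 5 -> 1 = 1
No assignment yields a value below 1, so this is the minimum.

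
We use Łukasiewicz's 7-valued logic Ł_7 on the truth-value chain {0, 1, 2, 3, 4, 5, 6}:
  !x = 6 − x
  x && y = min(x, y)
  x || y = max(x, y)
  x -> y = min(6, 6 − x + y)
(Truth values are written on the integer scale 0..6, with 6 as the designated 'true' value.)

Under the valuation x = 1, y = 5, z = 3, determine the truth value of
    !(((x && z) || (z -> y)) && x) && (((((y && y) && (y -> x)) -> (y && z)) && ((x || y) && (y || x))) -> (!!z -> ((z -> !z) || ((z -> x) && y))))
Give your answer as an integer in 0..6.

x && z = 1 && 3 = 1
z -> y = 3 -> 5 = 6
(x && z) || (z -> y) = 1 || 6 = 6
((x && z) || (z -> y)) && x = 6 && 1 = 1
!(((x && z) || (z -> y)) && x) = !1 = 5
y && y = 5 && 5 = 5
y -> x = 5 -> 1 = 2
(y && y) && (y -> x) = 5 && 2 = 2
y && z = 5 && 3 = 3
((y && y) && (y -> x)) -> (y && z) = 2 -> 3 = 6
x || y = 1 || 5 = 5
y || x = 5 || 1 = 5
(x || y) && (y || x) = 5 && 5 = 5
(((y && y) && (y -> x)) -> (y && z)) && ((x || y) && (y || x)) = 6 && 5 = 5
!z = !3 = 3
!!z = !3 = 3
!z = !3 = 3
z -> !z = 3 -> 3 = 6
z -> x = 3 -> 1 = 4
(z -> x) && y = 4 && 5 = 4
(z -> !z) || ((z -> x) && y) = 6 || 4 = 6
!!z -> ((z -> !z) || ((z -> x) && y)) = 3 -> 6 = 6
((((y && y) && (y -> x)) -> (y && z)) && ((x || y) && (y || x))) -> (!!z -> ((z -> !z) || ((z -> x) && y))) = 5 -> 6 = 6
!(((x && z) || (z -> y)) && x) && (((((y && y) && (y -> x)) -> (y && z)) && ((x || y) && (y || x))) -> (!!z -> ((z -> !z) || ((z -> x) && y)))) = 5 && 6 = 5

5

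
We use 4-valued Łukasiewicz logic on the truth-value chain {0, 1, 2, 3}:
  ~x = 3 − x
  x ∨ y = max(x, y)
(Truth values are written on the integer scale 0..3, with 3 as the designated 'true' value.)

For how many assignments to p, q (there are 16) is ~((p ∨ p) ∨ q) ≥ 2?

4

p = 0, q = 0 ↦ 3  ≥
p = 0, q = 1 ↦ 2  ≥
p = 0, q = 2 ↦ 1  <
p = 0, q = 3 ↦ 0  <
p = 1, q = 0 ↦ 2  ≥
p = 1, q = 1 ↦ 2  ≥
p = 1, q = 2 ↦ 1  <
p = 1, q = 3 ↦ 0  <
p = 2, q = 0 ↦ 1  <
p = 2, q = 1 ↦ 1  <
p = 2, q = 2 ↦ 1  <
p = 2, q = 3 ↦ 0  <
p = 3, q = 0 ↦ 0  <
p = 3, q = 1 ↦ 0  <
p = 3, q = 2 ↦ 0  <
p = 3, q = 3 ↦ 0  <
So 4 of the 16 assignments meet the threshold.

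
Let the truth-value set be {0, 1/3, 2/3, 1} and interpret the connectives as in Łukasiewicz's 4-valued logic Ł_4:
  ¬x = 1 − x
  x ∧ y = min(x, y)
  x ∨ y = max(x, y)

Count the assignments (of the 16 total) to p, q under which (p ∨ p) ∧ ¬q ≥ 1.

p = 0, q = 0 ↦ 0  <
p = 0, q = 1/3 ↦ 0  <
p = 0, q = 2/3 ↦ 0  <
p = 0, q = 1 ↦ 0  <
p = 1/3, q = 0 ↦ 1/3  <
p = 1/3, q = 1/3 ↦ 1/3  <
p = 1/3, q = 2/3 ↦ 1/3  <
p = 1/3, q = 1 ↦ 0  <
p = 2/3, q = 0 ↦ 2/3  <
p = 2/3, q = 1/3 ↦ 2/3  <
p = 2/3, q = 2/3 ↦ 1/3  <
p = 2/3, q = 1 ↦ 0  <
p = 1, q = 0 ↦ 1  ≥
p = 1, q = 1/3 ↦ 2/3  <
p = 1, q = 2/3 ↦ 1/3  <
p = 1, q = 1 ↦ 0  <
So 1 of the 16 assignments meets the threshold.

1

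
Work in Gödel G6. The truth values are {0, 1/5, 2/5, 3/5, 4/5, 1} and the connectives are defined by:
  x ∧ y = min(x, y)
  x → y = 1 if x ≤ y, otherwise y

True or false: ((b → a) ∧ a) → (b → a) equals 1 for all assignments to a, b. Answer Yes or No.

At a = 1/5, b = 4/5, for instance:
b → a = 4/5 → 1/5 = 1/5
(b → a) ∧ a = 1/5 ∧ 1/5 = 1/5
((b → a) ∧ a) → (b → a) = 1/5 → 1/5 = 1
and checking the remaining 35 assignments likewise gives ≥ 1 in every case.

Yes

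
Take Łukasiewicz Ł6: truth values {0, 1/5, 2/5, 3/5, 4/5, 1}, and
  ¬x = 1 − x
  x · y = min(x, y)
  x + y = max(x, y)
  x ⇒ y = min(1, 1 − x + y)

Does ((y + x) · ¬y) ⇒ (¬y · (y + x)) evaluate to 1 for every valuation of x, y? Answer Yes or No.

At x = 3/5, y = 0, for instance:
y + x = 0 + 3/5 = 3/5
¬y = ¬0 = 1
(y + x) · ¬y = 3/5 · 1 = 3/5
¬y · (y + x) = 1 · 3/5 = 3/5
((y + x) · ¬y) ⇒ (¬y · (y + x)) = 3/5 ⇒ 3/5 = 1
and checking the remaining 35 assignments likewise gives ≥ 1 in every case.

Yes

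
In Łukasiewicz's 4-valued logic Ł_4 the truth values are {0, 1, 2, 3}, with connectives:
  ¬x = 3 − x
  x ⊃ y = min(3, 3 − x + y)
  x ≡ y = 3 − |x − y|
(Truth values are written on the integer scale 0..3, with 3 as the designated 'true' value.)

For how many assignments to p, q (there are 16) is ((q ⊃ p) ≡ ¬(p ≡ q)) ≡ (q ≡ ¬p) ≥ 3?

9

p = 0, q = 0 ↦ 3  ≥
p = 0, q = 1 ↦ 2  <
p = 0, q = 2 ↦ 3  ≥
p = 0, q = 3 ↦ 0  <
p = 1, q = 0 ↦ 3  ≥
p = 1, q = 1 ↦ 1  <
p = 1, q = 2 ↦ 2  <
p = 1, q = 3 ↦ 3  ≥
p = 2, q = 0 ↦ 3  ≥
p = 2, q = 1 ↦ 1  <
p = 2, q = 2 ↦ 1  <
p = 2, q = 3 ↦ 2  <
p = 3, q = 0 ↦ 3  ≥
p = 3, q = 1 ↦ 3  ≥
p = 3, q = 2 ↦ 3  ≥
p = 3, q = 3 ↦ 3  ≥
So 9 of the 16 assignments meet the threshold.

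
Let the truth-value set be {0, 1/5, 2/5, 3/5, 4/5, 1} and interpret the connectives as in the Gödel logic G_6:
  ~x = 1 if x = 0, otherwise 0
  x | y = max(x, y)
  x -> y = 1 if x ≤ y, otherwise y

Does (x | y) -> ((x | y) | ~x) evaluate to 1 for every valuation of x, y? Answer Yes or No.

At x = 4/5, y = 1/5, for instance:
x | y = 4/5 | 1/5 = 4/5
~x = ~4/5 = 0
(x | y) | ~x = 4/5 | 0 = 4/5
(x | y) -> ((x | y) | ~x) = 4/5 -> 4/5 = 1
and checking the remaining 35 assignments likewise gives ≥ 1 in every case.

Yes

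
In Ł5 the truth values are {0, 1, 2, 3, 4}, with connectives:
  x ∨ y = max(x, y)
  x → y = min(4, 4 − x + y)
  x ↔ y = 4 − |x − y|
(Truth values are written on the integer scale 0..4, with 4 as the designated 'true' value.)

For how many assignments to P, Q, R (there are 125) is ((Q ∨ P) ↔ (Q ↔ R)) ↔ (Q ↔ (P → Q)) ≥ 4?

34

value 4: 34 assignments (counts)
value 3: 48 assignments
value 2: 24 assignments
value 1: 12 assignments
value 0: 7 assignments
So 34 of the 125 assignments meet the threshold.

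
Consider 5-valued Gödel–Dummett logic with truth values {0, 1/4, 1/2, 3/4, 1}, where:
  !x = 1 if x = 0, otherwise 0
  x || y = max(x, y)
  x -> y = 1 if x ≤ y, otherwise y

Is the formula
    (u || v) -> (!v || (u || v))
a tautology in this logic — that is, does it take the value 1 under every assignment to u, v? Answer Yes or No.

Yes

At u = 1/2, v = 0, for instance:
u || v = 1/2 || 0 = 1/2
!v = !0 = 1
!v || (u || v) = 1 || 1/2 = 1
(u || v) -> (!v || (u || v)) = 1/2 -> 1 = 1
and checking the remaining 24 assignments likewise gives ≥ 1 in every case.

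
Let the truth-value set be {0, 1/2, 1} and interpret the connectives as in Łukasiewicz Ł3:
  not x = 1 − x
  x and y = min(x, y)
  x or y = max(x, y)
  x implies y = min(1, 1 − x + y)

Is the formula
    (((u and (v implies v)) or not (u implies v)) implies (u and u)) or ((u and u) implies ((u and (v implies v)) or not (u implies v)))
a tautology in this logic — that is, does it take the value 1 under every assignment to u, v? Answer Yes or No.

u = 0, v = 0 ↦ 1
u = 0, v = 1/2 ↦ 1
u = 0, v = 1 ↦ 1
u = 1/2, v = 0 ↦ 1
u = 1/2, v = 1/2 ↦ 1
u = 1/2, v = 1 ↦ 1
u = 1, v = 0 ↦ 1
u = 1, v = 1/2 ↦ 1
u = 1, v = 1 ↦ 1
Every assignment gives a value ≥ 1.

Yes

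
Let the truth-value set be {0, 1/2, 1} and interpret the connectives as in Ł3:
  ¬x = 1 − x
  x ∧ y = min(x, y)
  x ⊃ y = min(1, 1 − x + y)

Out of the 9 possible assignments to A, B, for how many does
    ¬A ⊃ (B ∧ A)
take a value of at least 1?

5

A = 0, B = 0 ↦ 0  <
A = 0, B = 1/2 ↦ 0  <
A = 0, B = 1 ↦ 0  <
A = 1/2, B = 0 ↦ 1/2  <
A = 1/2, B = 1/2 ↦ 1  ≥
A = 1/2, B = 1 ↦ 1  ≥
A = 1, B = 0 ↦ 1  ≥
A = 1, B = 1/2 ↦ 1  ≥
A = 1, B = 1 ↦ 1  ≥
So 5 of the 9 assignments meet the threshold.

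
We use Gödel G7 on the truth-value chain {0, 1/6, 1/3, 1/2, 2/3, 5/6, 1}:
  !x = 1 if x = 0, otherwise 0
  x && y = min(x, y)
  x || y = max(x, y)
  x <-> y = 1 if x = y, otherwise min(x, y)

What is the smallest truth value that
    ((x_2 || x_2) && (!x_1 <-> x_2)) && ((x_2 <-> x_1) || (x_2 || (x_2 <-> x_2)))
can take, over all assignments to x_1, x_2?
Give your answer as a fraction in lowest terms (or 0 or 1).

0

Take x_1 = 0, x_2 = 0:
x_2 || x_2 = 0 || 0 = 0
!x_1 = !0 = 1
!x_1 <-> x_2 = 1 <-> 0 = 0
(x_2 || x_2) && (!x_1 <-> x_2) = 0 && 0 = 0
x_2 <-> x_1 = 0 <-> 0 = 1
x_2 <-> x_2 = 0 <-> 0 = 1
x_2 || (x_2 <-> x_2) = 0 || 1 = 1
(x_2 <-> x_1) || (x_2 || (x_2 <-> x_2)) = 1 || 1 = 1
((x_2 || x_2) && (!x_1 <-> x_2)) && ((x_2 <-> x_1) || (x_2 || (x_2 <-> x_2))) = 0 && 1 = 0
No assignment yields a value below 0, so this is the minimum.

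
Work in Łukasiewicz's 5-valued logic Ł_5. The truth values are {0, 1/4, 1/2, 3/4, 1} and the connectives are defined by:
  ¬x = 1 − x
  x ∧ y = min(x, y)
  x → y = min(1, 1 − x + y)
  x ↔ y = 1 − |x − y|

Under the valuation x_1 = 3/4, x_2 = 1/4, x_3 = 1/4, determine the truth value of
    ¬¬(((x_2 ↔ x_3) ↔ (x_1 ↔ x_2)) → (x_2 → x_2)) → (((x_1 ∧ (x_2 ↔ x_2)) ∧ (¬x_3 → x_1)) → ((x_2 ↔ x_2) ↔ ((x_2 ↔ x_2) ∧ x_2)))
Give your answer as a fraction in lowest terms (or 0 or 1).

1/2

x_2 ↔ x_3 = 1/4 ↔ 1/4 = 1
x_1 ↔ x_2 = 3/4 ↔ 1/4 = 1/2
(x_2 ↔ x_3) ↔ (x_1 ↔ x_2) = 1 ↔ 1/2 = 1/2
x_2 → x_2 = 1/4 → 1/4 = 1
((x_2 ↔ x_3) ↔ (x_1 ↔ x_2)) → (x_2 → x_2) = 1/2 → 1 = 1
¬(((x_2 ↔ x_3) ↔ (x_1 ↔ x_2)) → (x_2 → x_2)) = ¬1 = 0
¬¬(((x_2 ↔ x_3) ↔ (x_1 ↔ x_2)) → (x_2 → x_2)) = ¬0 = 1
x_2 ↔ x_2 = 1/4 ↔ 1/4 = 1
x_1 ∧ (x_2 ↔ x_2) = 3/4 ∧ 1 = 3/4
¬x_3 = ¬1/4 = 3/4
¬x_3 → x_1 = 3/4 → 3/4 = 1
(x_1 ∧ (x_2 ↔ x_2)) ∧ (¬x_3 → x_1) = 3/4 ∧ 1 = 3/4
x_2 ↔ x_2 = 1/4 ↔ 1/4 = 1
x_2 ↔ x_2 = 1/4 ↔ 1/4 = 1
(x_2 ↔ x_2) ∧ x_2 = 1 ∧ 1/4 = 1/4
(x_2 ↔ x_2) ↔ ((x_2 ↔ x_2) ∧ x_2) = 1 ↔ 1/4 = 1/4
((x_1 ∧ (x_2 ↔ x_2)) ∧ (¬x_3 → x_1)) → ((x_2 ↔ x_2) ↔ ((x_2 ↔ x_2) ∧ x_2)) = 3/4 → 1/4 = 1/2
¬¬(((x_2 ↔ x_3) ↔ (x_1 ↔ x_2)) → (x_2 → x_2)) → (((x_1 ∧ (x_2 ↔ x_2)) ∧ (¬x_3 → x_1)) → ((x_2 ↔ x_2) ↔ ((x_2 ↔ x_2) ∧ x_2))) = 1 → 1/2 = 1/2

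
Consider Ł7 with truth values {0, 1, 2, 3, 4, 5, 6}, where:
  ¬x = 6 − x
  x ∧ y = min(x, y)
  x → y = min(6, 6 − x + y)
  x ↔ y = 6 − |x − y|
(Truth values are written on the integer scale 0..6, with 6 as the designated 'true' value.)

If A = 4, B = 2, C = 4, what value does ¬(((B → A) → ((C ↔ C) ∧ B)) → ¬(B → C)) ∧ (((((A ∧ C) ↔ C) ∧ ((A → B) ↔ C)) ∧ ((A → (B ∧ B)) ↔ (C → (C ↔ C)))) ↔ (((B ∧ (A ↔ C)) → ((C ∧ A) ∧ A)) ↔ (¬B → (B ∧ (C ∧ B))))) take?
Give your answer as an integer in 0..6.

2

B → A = 2 → 4 = 6
C ↔ C = 4 ↔ 4 = 6
(C ↔ C) ∧ B = 6 ∧ 2 = 2
(B → A) → ((C ↔ C) ∧ B) = 6 → 2 = 2
B → C = 2 → 4 = 6
¬(B → C) = ¬6 = 0
((B → A) → ((C ↔ C) ∧ B)) → ¬(B → C) = 2 → 0 = 4
¬(((B → A) → ((C ↔ C) ∧ B)) → ¬(B → C)) = ¬4 = 2
A ∧ C = 4 ∧ 4 = 4
(A ∧ C) ↔ C = 4 ↔ 4 = 6
A → B = 4 → 2 = 4
(A → B) ↔ C = 4 ↔ 4 = 6
((A ∧ C) ↔ C) ∧ ((A → B) ↔ C) = 6 ∧ 6 = 6
B ∧ B = 2 ∧ 2 = 2
A → (B ∧ B) = 4 → 2 = 4
C ↔ C = 4 ↔ 4 = 6
C → (C ↔ C) = 4 → 6 = 6
(A → (B ∧ B)) ↔ (C → (C ↔ C)) = 4 ↔ 6 = 4
(((A ∧ C) ↔ C) ∧ ((A → B) ↔ C)) ∧ ((A → (B ∧ B)) ↔ (C → (C ↔ C))) = 6 ∧ 4 = 4
A ↔ C = 4 ↔ 4 = 6
B ∧ (A ↔ C) = 2 ∧ 6 = 2
C ∧ A = 4 ∧ 4 = 4
(C ∧ A) ∧ A = 4 ∧ 4 = 4
(B ∧ (A ↔ C)) → ((C ∧ A) ∧ A) = 2 → 4 = 6
¬B = ¬2 = 4
C ∧ B = 4 ∧ 2 = 2
B ∧ (C ∧ B) = 2 ∧ 2 = 2
¬B → (B ∧ (C ∧ B)) = 4 → 2 = 4
((B ∧ (A ↔ C)) → ((C ∧ A) ∧ A)) ↔ (¬B → (B ∧ (C ∧ B))) = 6 ↔ 4 = 4
((((A ∧ C) ↔ C) ∧ ((A → B) ↔ C)) ∧ ((A → (B ∧ B)) ↔ (C → (C ↔ C)))) ↔ (((B ∧ (A ↔ C)) → ((C ∧ A) ∧ A)) ↔ (¬B → (B ∧ (C ∧ B)))) = 4 ↔ 4 = 6
¬(((B → A) → ((C ↔ C) ∧ B)) → ¬(B → C)) ∧ (((((A ∧ C) ↔ C) ∧ ((A → B) ↔ C)) ∧ ((A → (B ∧ B)) ↔ (C → (C ↔ C)))) ↔ (((B ∧ (A ↔ C)) → ((C ∧ A) ∧ A)) ↔ (¬B → (B ∧ (C ∧ B))))) = 2 ∧ 6 = 2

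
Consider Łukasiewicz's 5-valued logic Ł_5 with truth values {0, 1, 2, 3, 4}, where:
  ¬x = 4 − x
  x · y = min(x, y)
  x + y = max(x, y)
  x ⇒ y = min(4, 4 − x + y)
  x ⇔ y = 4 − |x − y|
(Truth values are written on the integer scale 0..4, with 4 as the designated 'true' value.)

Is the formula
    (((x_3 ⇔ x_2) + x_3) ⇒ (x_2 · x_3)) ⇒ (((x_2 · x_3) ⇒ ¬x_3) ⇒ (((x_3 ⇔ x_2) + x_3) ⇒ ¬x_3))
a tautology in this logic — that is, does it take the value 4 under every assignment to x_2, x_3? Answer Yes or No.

Yes

At x_2 = 0, x_3 = 3, for instance:
x_3 ⇔ x_2 = 3 ⇔ 0 = 1
(x_3 ⇔ x_2) + x_3 = 1 + 3 = 3
x_2 · x_3 = 0 · 3 = 0
((x_3 ⇔ x_2) + x_3) ⇒ (x_2 · x_3) = 3 ⇒ 0 = 1
¬x_3 = ¬3 = 1
(x_2 · x_3) ⇒ ¬x_3 = 0 ⇒ 1 = 4
((x_3 ⇔ x_2) + x_3) ⇒ ¬x_3 = 3 ⇒ 1 = 2
((x_2 · x_3) ⇒ ¬x_3) ⇒ (((x_3 ⇔ x_2) + x_3) ⇒ ¬x_3) = 4 ⇒ 2 = 2
(((x_3 ⇔ x_2) + x_3) ⇒ (x_2 · x_3)) ⇒ (((x_2 · x_3) ⇒ ¬x_3) ⇒ (((x_3 ⇔ x_2) + x_3) ⇒ ¬x_3)) = 1 ⇒ 2 = 4
and checking the remaining 24 assignments likewise gives ≥ 4 in every case.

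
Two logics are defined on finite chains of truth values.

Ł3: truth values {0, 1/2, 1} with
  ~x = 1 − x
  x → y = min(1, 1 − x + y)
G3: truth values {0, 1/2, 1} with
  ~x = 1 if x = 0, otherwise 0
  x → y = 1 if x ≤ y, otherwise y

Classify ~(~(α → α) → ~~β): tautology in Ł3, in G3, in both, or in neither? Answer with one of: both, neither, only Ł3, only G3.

In Ł3: at α = 0, β = 0 the value is 0 — not a tautology.
In G3: at α = 0, β = 0 the value is 0 — not a tautology.

neither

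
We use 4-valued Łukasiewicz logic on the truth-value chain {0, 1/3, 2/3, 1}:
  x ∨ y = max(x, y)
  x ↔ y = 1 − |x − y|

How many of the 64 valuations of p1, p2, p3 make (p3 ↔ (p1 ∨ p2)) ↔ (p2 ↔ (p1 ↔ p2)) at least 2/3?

47

value 1: 21 assignments (counts)
value 2/3: 26 assignments (counts)
value 1/3: 11 assignments
value 0: 6 assignments
So 47 of the 64 assignments meet the threshold.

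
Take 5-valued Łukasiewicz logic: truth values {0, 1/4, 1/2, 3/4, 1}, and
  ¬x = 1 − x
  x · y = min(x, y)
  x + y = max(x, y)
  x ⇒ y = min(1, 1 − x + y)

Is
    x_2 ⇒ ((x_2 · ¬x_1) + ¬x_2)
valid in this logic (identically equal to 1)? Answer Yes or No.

Counterexample: take x_1 = 1/4, x_2 = 1.
¬x_1 = ¬1/4 = 3/4
x_2 · ¬x_1 = 1 · 3/4 = 3/4
¬x_2 = ¬1 = 0
(x_2 · ¬x_1) + ¬x_2 = 3/4 + 0 = 3/4
x_2 ⇒ ((x_2 · ¬x_1) + ¬x_2) = 1 ⇒ 3/4 = 3/4
This gives 3/4 ≠ 1.

No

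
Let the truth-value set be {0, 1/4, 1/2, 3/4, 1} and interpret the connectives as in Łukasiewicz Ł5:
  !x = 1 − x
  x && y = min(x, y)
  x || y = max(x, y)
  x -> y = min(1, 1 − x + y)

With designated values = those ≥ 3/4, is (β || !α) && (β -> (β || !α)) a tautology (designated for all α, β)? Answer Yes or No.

Counterexample: take α = 1/2, β = 0.
!α = !1/2 = 1/2
β || !α = 0 || 1/2 = 1/2
β -> (β || !α) = 0 -> 1/2 = 1
(β || !α) && (β -> (β || !α)) = 1/2 && 1 = 1/2
This gives 1/2, which is below 3/4.

No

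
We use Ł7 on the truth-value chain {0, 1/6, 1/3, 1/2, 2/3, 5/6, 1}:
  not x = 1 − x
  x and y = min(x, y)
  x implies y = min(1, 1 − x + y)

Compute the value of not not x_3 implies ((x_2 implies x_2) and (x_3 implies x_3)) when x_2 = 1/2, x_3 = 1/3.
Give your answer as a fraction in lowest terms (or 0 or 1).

1

not x_3 = not 1/3 = 2/3
not not x_3 = not 2/3 = 1/3
x_2 implies x_2 = 1/2 implies 1/2 = 1
x_3 implies x_3 = 1/3 implies 1/3 = 1
(x_2 implies x_2) and (x_3 implies x_3) = 1 and 1 = 1
not not x_3 implies ((x_2 implies x_2) and (x_3 implies x_3)) = 1/3 implies 1 = 1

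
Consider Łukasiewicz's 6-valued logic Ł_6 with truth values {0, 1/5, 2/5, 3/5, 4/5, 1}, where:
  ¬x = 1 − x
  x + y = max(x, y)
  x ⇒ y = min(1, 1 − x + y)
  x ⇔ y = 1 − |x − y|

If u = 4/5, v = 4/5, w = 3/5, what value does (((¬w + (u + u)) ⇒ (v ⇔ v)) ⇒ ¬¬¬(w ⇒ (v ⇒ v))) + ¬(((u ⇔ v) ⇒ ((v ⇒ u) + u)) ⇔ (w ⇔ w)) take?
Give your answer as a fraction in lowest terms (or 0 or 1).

0

¬w = ¬3/5 = 2/5
u + u = 4/5 + 4/5 = 4/5
¬w + (u + u) = 2/5 + 4/5 = 4/5
v ⇔ v = 4/5 ⇔ 4/5 = 1
(¬w + (u + u)) ⇒ (v ⇔ v) = 4/5 ⇒ 1 = 1
v ⇒ v = 4/5 ⇒ 4/5 = 1
w ⇒ (v ⇒ v) = 3/5 ⇒ 1 = 1
¬(w ⇒ (v ⇒ v)) = ¬1 = 0
¬¬(w ⇒ (v ⇒ v)) = ¬0 = 1
¬¬¬(w ⇒ (v ⇒ v)) = ¬1 = 0
((¬w + (u + u)) ⇒ (v ⇔ v)) ⇒ ¬¬¬(w ⇒ (v ⇒ v)) = 1 ⇒ 0 = 0
u ⇔ v = 4/5 ⇔ 4/5 = 1
v ⇒ u = 4/5 ⇒ 4/5 = 1
(v ⇒ u) + u = 1 + 4/5 = 1
(u ⇔ v) ⇒ ((v ⇒ u) + u) = 1 ⇒ 1 = 1
w ⇔ w = 3/5 ⇔ 3/5 = 1
((u ⇔ v) ⇒ ((v ⇒ u) + u)) ⇔ (w ⇔ w) = 1 ⇔ 1 = 1
¬(((u ⇔ v) ⇒ ((v ⇒ u) + u)) ⇔ (w ⇔ w)) = ¬1 = 0
(((¬w + (u + u)) ⇒ (v ⇔ v)) ⇒ ¬¬¬(w ⇒ (v ⇒ v))) + ¬(((u ⇔ v) ⇒ ((v ⇒ u) + u)) ⇔ (w ⇔ w)) = 0 + 0 = 0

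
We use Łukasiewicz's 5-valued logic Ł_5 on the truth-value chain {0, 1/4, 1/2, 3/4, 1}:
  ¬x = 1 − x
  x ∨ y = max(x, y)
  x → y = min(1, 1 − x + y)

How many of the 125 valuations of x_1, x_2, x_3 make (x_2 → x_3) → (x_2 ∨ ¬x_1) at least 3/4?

87

value 1: 63 assignments (counts)
value 3/4: 24 assignments (counts)
value 1/2: 20 assignments
value 1/4: 13 assignments
value 0: 5 assignments
So 87 of the 125 assignments meet the threshold.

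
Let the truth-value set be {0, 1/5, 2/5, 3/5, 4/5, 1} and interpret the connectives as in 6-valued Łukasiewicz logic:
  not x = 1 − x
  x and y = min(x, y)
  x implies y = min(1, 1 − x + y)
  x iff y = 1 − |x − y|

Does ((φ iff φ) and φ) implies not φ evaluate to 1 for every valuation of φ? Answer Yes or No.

No

Counterexample: take φ = 3/5.
φ iff φ = 3/5 iff 3/5 = 1
(φ iff φ) and φ = 1 and 3/5 = 3/5
not φ = not 3/5 = 2/5
((φ iff φ) and φ) implies not φ = 3/5 implies 2/5 = 4/5
This gives 4/5 ≠ 1.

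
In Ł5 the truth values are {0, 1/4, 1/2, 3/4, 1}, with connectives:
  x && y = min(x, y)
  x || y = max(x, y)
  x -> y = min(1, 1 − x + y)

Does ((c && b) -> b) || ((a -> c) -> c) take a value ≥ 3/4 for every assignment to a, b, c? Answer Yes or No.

At a = 1/4, b = 0, c = 1/2, for instance:
c && b = 1/2 && 0 = 0
(c && b) -> b = 0 -> 0 = 1
a -> c = 1/4 -> 1/2 = 1
(a -> c) -> c = 1 -> 1/2 = 1/2
((c && b) -> b) || ((a -> c) -> c) = 1 || 1/2 = 1
and checking the remaining 124 assignments likewise gives ≥ 3/4 in every case.

Yes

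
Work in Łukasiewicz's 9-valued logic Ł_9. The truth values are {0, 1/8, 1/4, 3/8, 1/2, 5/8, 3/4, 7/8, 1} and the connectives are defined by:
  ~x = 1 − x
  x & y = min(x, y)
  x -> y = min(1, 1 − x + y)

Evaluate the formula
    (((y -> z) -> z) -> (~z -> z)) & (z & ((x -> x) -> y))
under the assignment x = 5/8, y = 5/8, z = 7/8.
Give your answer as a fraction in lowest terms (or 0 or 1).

y -> z = 5/8 -> 7/8 = 1
(y -> z) -> z = 1 -> 7/8 = 7/8
~z = ~7/8 = 1/8
~z -> z = 1/8 -> 7/8 = 1
((y -> z) -> z) -> (~z -> z) = 7/8 -> 1 = 1
x -> x = 5/8 -> 5/8 = 1
(x -> x) -> y = 1 -> 5/8 = 5/8
z & ((x -> x) -> y) = 7/8 & 5/8 = 5/8
(((y -> z) -> z) -> (~z -> z)) & (z & ((x -> x) -> y)) = 1 & 5/8 = 5/8

5/8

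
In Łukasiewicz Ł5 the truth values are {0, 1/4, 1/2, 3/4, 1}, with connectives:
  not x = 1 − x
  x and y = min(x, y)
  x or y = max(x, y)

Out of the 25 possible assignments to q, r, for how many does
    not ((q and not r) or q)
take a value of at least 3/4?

value 1: 5 assignments (counts)
value 3/4: 5 assignments (counts)
value 1/2: 5 assignments
value 1/4: 5 assignments
value 0: 5 assignments
So 10 of the 25 assignments meet the threshold.

10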